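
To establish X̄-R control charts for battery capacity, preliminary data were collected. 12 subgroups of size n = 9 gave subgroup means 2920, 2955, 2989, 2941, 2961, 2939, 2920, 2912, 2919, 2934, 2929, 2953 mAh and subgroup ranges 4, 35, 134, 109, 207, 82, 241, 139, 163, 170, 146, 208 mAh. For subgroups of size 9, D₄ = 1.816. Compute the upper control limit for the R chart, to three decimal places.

247.884

R̄ = (4 + 35 + 134 + 109 + 207 + 82 + 241 + 139 + 163 + 170 + 146 + 208) / 12 = 1638.0000 / 12 = 136.5000
UCL_R = D₄·R̄ = 1.816 × 136.5000 = 247.8840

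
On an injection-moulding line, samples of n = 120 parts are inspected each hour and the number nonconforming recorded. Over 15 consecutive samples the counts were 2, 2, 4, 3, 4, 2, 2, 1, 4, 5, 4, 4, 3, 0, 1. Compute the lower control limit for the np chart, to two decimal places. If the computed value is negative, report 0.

p̄ = Σdᵢ / (k·n) = 41 / (15 × 120) = 0.02278
LCL = np̄ − 3·√(np̄(1−p̄)) = 2.7333 − 3 × 1.6343 = -2.1697 → 0 (negative, so LCL = 0)

0.00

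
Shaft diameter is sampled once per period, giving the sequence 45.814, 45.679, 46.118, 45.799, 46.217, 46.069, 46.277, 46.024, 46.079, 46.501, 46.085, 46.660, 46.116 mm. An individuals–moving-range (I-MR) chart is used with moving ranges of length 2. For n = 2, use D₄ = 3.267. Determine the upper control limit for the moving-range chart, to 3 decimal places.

Moving ranges: 0.135, 0.439, 0.319, 0.418, 0.148, 0.208, 0.253, 0.055, 0.422, 0.416, 0.575, 0.544; M̄R̄ = 3.9320 / 12 = 0.3277
UCL_MR = D₄·M̄R̄ = 3.267 × 0.3277 = 1.0705

1.070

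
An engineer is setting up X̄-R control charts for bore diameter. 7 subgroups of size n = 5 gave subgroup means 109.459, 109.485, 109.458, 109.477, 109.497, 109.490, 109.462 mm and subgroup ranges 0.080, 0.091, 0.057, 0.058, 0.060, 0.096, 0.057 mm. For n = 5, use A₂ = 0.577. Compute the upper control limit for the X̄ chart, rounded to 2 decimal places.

X̄̄ = (109.459 + 109.485 + 109.458 + 109.477 + 109.497 + 109.490 + 109.462) / 7 = 766.3280 / 7 = 109.4754
R̄ = (0.080 + 0.091 + 0.057 + 0.058 + 0.060 + 0.096 + 0.057) / 7 = 0.4990 / 7 = 0.0713
UCL = X̄̄ + A₂·R̄ = 109.4754 + 0.577 × 0.0713 = 109.5166

109.52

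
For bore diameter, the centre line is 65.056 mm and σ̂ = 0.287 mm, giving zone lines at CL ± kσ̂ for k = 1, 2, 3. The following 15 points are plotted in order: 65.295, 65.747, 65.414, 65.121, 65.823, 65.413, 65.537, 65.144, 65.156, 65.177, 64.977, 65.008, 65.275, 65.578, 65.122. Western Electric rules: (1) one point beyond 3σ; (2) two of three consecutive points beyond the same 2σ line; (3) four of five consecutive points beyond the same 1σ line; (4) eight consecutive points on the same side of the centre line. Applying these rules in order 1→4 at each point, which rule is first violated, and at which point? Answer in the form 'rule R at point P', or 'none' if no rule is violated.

Zone of each point (C = within 1σ̂, B = 1σ̂–2σ̂, A = 2σ̂–3σ̂, * = beyond 3σ̂; sign = side of CL): 1:+C, 2:+A, 3:+B, 4:+C, 5:+A, 6:+B, 7:+B, 8:+C, 9:+C, 10:+C, 11:-C, 12:-C, 13:+C, 14:+B, 15:+C
Rule 3 (four of five consecutive points beyond the same 1σ limit) is satisfied at point 6.

rule 3 at point 6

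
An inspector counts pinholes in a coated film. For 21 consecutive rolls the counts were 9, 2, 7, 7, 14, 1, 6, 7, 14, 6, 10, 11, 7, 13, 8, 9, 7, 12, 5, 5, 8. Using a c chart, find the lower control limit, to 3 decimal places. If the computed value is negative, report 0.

0.000

c̄ = (9 + 2 + 7 + 7 + 14 + 1 + 6 + 7 + 14 + 6 + 10 + 11 + 7 + 13 + 8 + 9 + 7 + 12 + 5 + 5 + 8) / 21 = 168 / 21 = 8.0000
LCL = c̄ − 3√c̄ = 8.0000 − 3 × 2.8284 = -0.4853 → 0 (cannot be negative)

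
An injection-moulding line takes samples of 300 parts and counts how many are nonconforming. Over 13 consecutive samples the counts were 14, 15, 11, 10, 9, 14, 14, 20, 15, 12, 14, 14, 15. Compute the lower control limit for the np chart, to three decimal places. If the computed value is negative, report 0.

p̄ = Σdᵢ / (k·n) = 177 / (13 × 300) = 0.04538
LCL = np̄ − 3·√(np̄(1−p̄)) = 13.6154 − 3 × 3.6052 = 2.7998

2.800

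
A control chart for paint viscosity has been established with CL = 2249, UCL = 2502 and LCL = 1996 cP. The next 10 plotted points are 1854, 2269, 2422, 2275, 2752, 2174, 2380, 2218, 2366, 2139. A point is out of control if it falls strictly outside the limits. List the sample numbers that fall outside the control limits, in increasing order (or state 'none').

1, 5

Compare each point to [1996, 2502]: sample 1 = 1854 < LCL; sample 5 = 2752 > UCL.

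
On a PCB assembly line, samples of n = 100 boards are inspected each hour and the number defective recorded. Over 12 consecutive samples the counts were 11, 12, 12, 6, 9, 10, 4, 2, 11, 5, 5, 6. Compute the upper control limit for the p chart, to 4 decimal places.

0.1577

p̄ = Σdᵢ / (k·n) = 93 / (12 × 100) = 0.07750
UCL = p̄ + 3·√(p̄(1−p̄)/n) = 0.07750 + 3 × √(0.07750×0.92250/100) = 0.07750 + 3 × 0.02674 = 0.15771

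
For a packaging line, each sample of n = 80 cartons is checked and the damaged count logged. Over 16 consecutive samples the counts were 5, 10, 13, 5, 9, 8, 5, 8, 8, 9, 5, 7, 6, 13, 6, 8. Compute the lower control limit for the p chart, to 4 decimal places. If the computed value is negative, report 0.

p̄ = Σdᵢ / (k·n) = 125 / (16 × 80) = 0.09766
LCL = p̄ − 3·√(p̄(1−p̄)/n) = 0.09766 − 3 × 0.03319 = -0.00191 → 0 (negative, so LCL = 0)

0.0000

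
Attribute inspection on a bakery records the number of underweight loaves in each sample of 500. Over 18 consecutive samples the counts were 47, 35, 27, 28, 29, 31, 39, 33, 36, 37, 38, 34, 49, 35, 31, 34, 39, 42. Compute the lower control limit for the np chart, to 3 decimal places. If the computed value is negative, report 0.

p̄ = Σdᵢ / (k·n) = 644 / (18 × 500) = 0.07156
LCL = np̄ − 3·√(np̄(1−p̄)) = 35.7778 − 3 × 5.7635 = 18.4873

18.487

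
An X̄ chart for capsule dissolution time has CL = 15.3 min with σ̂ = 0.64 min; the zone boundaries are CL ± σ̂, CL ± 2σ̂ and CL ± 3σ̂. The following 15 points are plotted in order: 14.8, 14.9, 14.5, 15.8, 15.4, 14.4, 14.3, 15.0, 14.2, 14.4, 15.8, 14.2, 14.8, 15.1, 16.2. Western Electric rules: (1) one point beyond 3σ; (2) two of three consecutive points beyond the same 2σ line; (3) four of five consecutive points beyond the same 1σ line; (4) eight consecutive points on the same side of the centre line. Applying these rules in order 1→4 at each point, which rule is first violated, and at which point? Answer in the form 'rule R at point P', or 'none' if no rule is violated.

rule 3 at point 10

Zone of each point (C = within 1σ̂, B = 1σ̂–2σ̂, A = 2σ̂–3σ̂, * = beyond 3σ̂; sign = side of CL): 1:-C, 2:-C, 3:-B, 4:+C, 5:+C, 6:-B, 7:-B, 8:-C, 9:-B, 10:-B, 11:+C, 12:-B, 13:-C, 14:-C, 15:+B
Rule 3 (four of five consecutive points beyond the same 1σ limit) is satisfied at point 10.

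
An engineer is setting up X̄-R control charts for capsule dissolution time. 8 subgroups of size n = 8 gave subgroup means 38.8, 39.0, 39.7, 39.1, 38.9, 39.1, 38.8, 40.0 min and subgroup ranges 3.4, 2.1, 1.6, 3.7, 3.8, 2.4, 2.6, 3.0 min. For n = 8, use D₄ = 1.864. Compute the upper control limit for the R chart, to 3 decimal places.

5.266

R̄ = (3.4 + 2.1 + 1.6 + 3.7 + 3.8 + 2.4 + 2.6 + 3.0) / 8 = 22.6000 / 8 = 2.8250
UCL_R = D₄·R̄ = 1.864 × 2.8250 = 5.2658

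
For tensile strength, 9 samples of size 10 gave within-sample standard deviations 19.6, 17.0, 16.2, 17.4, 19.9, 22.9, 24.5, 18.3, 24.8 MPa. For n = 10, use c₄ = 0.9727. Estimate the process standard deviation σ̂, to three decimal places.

20.630

s̄ = (19.6 + 17.0 + 16.2 + 17.4 + 19.9 + 22.9 + 24.5 + 18.3 + 24.8) / 9 = 20.0667
σ̂ = s̄ / c₄ = 20.0667 / 0.9727 = 20.6299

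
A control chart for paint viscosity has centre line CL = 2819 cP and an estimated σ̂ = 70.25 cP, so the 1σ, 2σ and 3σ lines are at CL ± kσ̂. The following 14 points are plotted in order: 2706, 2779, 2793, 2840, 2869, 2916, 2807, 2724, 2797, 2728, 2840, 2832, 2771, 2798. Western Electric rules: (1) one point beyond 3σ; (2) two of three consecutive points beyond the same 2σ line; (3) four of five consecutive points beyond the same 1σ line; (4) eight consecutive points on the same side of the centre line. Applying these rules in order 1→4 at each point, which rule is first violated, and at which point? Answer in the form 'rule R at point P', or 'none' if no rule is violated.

none

Zone of each point (C = within 1σ̂, B = 1σ̂–2σ̂, A = 2σ̂–3σ̂, * = beyond 3σ̂; sign = side of CL): 1:-B, 2:-C, 3:-C, 4:+C, 5:+C, 6:+B, 7:-C, 8:-B, 9:-C, 10:-B, 11:+C, 12:+C, 13:-C, 14:-C
No rule fires across all 14 points.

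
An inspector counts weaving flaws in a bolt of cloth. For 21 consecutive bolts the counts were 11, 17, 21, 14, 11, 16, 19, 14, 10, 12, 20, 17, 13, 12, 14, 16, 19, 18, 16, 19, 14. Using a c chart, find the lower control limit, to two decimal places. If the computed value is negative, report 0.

3.62

c̄ = (11 + 17 + 21 + 14 + 11 + 16 + 19 + 14 + 10 + 12 + 20 + 17 + 13 + 12 + 14 + 16 + 19 + 18 + 16 + 19 + 14) / 21 = 323 / 21 = 15.3810
LCL = c̄ − 3√c̄ = 15.3810 − 3 × 3.9219 = 3.6154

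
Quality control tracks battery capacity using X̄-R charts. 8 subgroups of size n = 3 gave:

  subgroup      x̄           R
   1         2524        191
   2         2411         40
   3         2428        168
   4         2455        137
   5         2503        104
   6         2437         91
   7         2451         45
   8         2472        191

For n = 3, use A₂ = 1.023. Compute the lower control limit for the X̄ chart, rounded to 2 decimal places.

X̄̄ = (2524 + 2411 + 2428 + 2455 + 2503 + 2437 + 2451 + 2472) / 8 = 19681.0000 / 8 = 2460.1250
R̄ = (191 + 40 + 168 + 137 + 104 + 91 + 45 + 191) / 8 = 967.0000 / 8 = 120.8750
LCL = X̄̄ − A₂·R̄ = 2460.1250 − 1.023 × 120.8750 = 2336.4699

2336.47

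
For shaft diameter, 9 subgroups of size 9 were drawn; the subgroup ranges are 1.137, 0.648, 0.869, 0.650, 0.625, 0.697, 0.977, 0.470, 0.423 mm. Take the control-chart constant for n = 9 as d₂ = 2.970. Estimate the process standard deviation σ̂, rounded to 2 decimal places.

0.24

R̄ = (1.137 + 0.648 + 0.869 + 0.650 + 0.625 + 0.697 + 0.977 + 0.470 + 0.423) / 9 = 0.7218
σ̂ = R̄ / d₂ = 0.7218 / 2.970 = 0.2430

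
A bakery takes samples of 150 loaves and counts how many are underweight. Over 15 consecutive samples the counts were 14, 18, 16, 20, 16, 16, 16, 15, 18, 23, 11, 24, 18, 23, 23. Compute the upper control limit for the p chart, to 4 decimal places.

0.2002

p̄ = Σdᵢ / (k·n) = 271 / (15 × 150) = 0.12044
UCL = p̄ + 3·√(p̄(1−p̄)/n) = 0.12044 + 3 × √(0.12044×0.87956/150) = 0.12044 + 3 × 0.02658 = 0.20017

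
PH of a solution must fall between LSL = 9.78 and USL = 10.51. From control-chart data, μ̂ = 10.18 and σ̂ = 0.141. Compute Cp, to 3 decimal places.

0.863

Cp = (USL − LSL) / (6σ̂) = (10.51 − 9.78) / (6 × 0.141) = 0.7300 / 0.8460 = 0.8629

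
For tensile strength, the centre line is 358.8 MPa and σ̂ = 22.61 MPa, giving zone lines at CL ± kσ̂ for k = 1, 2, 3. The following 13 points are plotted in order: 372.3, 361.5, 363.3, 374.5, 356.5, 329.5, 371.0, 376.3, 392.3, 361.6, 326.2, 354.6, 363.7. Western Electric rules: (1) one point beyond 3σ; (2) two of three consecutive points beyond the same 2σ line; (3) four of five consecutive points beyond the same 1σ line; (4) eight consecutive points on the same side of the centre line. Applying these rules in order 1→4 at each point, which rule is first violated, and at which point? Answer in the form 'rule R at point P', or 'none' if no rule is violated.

none

Zone of each point (C = within 1σ̂, B = 1σ̂–2σ̂, A = 2σ̂–3σ̂, * = beyond 3σ̂; sign = side of CL): 1:+C, 2:+C, 3:+C, 4:+C, 5:-C, 6:-B, 7:+C, 8:+C, 9:+B, 10:+C, 11:-B, 12:-C, 13:+C
No rule fires across all 13 points.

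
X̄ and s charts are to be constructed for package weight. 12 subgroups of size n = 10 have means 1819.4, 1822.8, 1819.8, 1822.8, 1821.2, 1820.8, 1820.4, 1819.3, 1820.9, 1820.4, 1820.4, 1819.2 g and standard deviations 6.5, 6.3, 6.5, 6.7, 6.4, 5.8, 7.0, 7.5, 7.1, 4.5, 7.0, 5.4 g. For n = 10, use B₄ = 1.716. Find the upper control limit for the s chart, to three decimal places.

10.968

s̄ = (6.5 + 6.3 + 6.5 + 6.7 + 6.4 + 5.8 + 7.0 + 7.5 + 7.1 + 4.5 + 7.0 + 5.4) / 12 = 6.3917
UCL_s = B₄·s̄ = 1.716 × 6.3917 = 10.9681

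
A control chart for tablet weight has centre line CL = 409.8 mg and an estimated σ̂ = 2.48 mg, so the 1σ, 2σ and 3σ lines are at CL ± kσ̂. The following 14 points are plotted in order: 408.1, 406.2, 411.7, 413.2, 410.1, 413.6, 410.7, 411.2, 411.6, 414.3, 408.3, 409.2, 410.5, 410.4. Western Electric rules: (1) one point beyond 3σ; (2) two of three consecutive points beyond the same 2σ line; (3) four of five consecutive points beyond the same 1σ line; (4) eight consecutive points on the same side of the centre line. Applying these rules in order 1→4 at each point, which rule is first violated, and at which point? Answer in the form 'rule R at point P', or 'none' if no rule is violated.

rule 4 at point 10

Zone of each point (C = within 1σ̂, B = 1σ̂–2σ̂, A = 2σ̂–3σ̂, * = beyond 3σ̂; sign = side of CL): 1:-C, 2:-B, 3:+C, 4:+B, 5:+C, 6:+B, 7:+C, 8:+C, 9:+C, 10:+B, 11:-C, 12:-C, 13:+C, 14:+C
Rule 4 (eight consecutive points on the same side of the centre line) is satisfied at point 10.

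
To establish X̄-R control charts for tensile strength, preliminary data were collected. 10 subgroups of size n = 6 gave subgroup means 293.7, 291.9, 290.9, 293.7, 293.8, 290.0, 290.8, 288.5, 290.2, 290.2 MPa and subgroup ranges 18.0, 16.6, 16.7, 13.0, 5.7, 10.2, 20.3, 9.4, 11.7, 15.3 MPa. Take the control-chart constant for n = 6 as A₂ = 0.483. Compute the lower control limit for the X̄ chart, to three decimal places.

284.758

X̄̄ = (293.7 + 291.9 + 290.9 + 293.7 + 293.8 + 290.0 + 290.8 + 288.5 + 290.2 + 290.2) / 10 = 2913.7000 / 10 = 291.3700
R̄ = (18.0 + 16.6 + 16.7 + 13.0 + 5.7 + 10.2 + 20.3 + 9.4 + 11.7 + 15.3) / 10 = 136.9000 / 10 = 13.6900
LCL = X̄̄ − A₂·R̄ = 291.3700 − 0.483 × 13.6900 = 284.7577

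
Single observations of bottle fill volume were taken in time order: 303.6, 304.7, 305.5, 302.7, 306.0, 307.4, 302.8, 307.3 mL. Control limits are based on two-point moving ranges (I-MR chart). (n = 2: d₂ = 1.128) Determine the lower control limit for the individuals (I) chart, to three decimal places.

297.971

X̄ = (303.6 + 304.7 + 305.5 + 302.7 + 306.0 + 307.4 + 302.8 + 307.3) / 8 = 305.0000
Moving ranges: 1.1, 0.8, 2.8, 3.3, 1.4, 4.6, 4.5; M̄R̄ = 18.5000 / 7 = 2.6429
LCL = X̄ − 3·M̄R̄/d₂ = 305.0000 − 3 × 2.6429 / 1.128 = 297.9711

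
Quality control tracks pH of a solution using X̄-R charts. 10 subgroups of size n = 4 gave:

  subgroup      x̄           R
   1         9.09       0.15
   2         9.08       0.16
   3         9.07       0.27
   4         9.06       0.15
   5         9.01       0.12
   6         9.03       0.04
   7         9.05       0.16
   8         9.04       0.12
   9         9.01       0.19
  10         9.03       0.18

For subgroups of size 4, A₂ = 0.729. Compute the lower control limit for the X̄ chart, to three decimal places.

8.935

X̄̄ = (9.09 + 9.08 + 9.07 + 9.06 + 9.01 + 9.03 + 9.05 + 9.04 + 9.01 + 9.03) / 10 = 90.4700 / 10 = 9.0470
R̄ = (0.15 + 0.16 + 0.27 + 0.15 + 0.12 + 0.04 + 0.16 + 0.12 + 0.19 + 0.18) / 10 = 1.5400 / 10 = 0.1540
LCL = X̄̄ − A₂·R̄ = 9.0470 − 0.729 × 0.1540 = 8.9347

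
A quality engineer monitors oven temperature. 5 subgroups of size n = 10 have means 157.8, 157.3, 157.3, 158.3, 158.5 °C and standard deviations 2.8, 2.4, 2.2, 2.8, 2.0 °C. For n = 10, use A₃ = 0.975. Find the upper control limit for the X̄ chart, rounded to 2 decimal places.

X̄̄ = (157.8 + 157.3 + 157.3 + 158.3 + 158.5) / 5 = 157.8400
s̄ = (2.8 + 2.4 + 2.2 + 2.8 + 2.0) / 5 = 2.4400
UCL = X̄̄ + A₃·s̄ = 157.8400 + 0.975 × 2.4400 = 160.2190

160.22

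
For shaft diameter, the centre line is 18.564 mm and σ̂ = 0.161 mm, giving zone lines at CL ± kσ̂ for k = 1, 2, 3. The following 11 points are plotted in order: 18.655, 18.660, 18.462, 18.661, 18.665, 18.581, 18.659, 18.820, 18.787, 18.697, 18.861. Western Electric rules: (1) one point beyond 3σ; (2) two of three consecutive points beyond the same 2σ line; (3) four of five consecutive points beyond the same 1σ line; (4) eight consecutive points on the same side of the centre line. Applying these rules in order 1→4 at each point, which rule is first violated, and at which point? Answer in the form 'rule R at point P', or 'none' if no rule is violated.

Zone of each point (C = within 1σ̂, B = 1σ̂–2σ̂, A = 2σ̂–3σ̂, * = beyond 3σ̂; sign = side of CL): 1:+C, 2:+C, 3:-C, 4:+C, 5:+C, 6:+C, 7:+C, 8:+B, 9:+B, 10:+C, 11:+B
Rule 4 (eight consecutive points on the same side of the centre line) is satisfied at point 11.

rule 4 at point 11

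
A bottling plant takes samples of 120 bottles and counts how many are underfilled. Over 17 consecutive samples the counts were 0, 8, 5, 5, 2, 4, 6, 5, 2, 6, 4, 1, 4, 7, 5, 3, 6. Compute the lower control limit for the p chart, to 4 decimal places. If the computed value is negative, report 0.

p̄ = Σdᵢ / (k·n) = 73 / (17 × 120) = 0.03578
LCL = p̄ − 3·√(p̄(1−p̄)/n) = 0.03578 − 3 × 0.01696 = -0.01509 → 0 (negative, so LCL = 0)

0.0000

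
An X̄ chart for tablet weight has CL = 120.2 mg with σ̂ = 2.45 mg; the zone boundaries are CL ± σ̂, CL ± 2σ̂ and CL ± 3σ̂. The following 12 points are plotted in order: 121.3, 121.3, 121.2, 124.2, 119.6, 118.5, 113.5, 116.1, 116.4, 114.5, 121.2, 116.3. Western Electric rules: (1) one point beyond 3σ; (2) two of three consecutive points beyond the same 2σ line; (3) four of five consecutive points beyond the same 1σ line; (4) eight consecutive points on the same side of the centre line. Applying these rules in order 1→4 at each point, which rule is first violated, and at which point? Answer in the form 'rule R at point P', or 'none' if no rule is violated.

rule 3 at point 10

Zone of each point (C = within 1σ̂, B = 1σ̂–2σ̂, A = 2σ̂–3σ̂, * = beyond 3σ̂; sign = side of CL): 1:+C, 2:+C, 3:+C, 4:+B, 5:-C, 6:-C, 7:-A, 8:-B, 9:-B, 10:-A, 11:+C, 12:-B
Rule 3 (four of five consecutive points beyond the same 1σ limit) is satisfied at point 10.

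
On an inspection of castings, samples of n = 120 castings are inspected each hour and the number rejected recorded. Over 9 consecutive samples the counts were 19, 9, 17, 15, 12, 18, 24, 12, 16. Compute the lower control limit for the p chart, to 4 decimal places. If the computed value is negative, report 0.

p̄ = Σdᵢ / (k·n) = 142 / (9 × 120) = 0.13148
LCL = p̄ − 3·√(p̄(1−p̄)/n) = 0.13148 − 3 × 0.03085 = 0.03894

0.0389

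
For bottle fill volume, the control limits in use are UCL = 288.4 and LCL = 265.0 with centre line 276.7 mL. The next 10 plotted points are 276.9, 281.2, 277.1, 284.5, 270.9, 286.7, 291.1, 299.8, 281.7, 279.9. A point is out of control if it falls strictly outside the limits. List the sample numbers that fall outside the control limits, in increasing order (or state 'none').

Compare each point to [265.0, 288.4]: sample 7 = 291.1 > UCL; sample 8 = 299.8 > UCL.

7, 8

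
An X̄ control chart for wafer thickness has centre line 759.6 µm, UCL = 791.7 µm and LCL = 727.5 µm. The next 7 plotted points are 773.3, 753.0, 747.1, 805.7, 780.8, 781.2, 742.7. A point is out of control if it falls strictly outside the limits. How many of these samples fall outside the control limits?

1

Compare each point to [727.5, 791.7]: sample 4 = 805.7 > UCL.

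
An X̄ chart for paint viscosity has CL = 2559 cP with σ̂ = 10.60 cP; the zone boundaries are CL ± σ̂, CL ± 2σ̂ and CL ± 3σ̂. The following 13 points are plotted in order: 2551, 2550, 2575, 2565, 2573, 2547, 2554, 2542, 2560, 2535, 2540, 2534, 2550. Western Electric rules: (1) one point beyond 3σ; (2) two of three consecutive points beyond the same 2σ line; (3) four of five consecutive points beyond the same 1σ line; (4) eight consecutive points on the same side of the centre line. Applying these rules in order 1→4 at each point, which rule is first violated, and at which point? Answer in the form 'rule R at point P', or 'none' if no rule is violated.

Zone of each point (C = within 1σ̂, B = 1σ̂–2σ̂, A = 2σ̂–3σ̂, * = beyond 3σ̂; sign = side of CL): 1:-C, 2:-C, 3:+B, 4:+C, 5:+B, 6:-B, 7:-C, 8:-B, 9:+C, 10:-A, 11:-B, 12:-A, 13:-C
Rule 2 (two of three consecutive points beyond the same 2σ limit) is satisfied at point 12.

rule 2 at point 12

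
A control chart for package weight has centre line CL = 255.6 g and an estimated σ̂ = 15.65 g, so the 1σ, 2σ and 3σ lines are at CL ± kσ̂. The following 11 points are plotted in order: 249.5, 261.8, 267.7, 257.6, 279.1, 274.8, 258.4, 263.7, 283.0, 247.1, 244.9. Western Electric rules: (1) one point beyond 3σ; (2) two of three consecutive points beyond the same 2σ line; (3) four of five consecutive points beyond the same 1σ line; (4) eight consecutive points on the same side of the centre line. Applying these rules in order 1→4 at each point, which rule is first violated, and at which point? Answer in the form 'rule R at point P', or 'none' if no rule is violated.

rule 4 at point 9

Zone of each point (C = within 1σ̂, B = 1σ̂–2σ̂, A = 2σ̂–3σ̂, * = beyond 3σ̂; sign = side of CL): 1:-C, 2:+C, 3:+C, 4:+C, 5:+B, 6:+B, 7:+C, 8:+C, 9:+B, 10:-C, 11:-C
Rule 4 (eight consecutive points on the same side of the centre line) is satisfied at point 9.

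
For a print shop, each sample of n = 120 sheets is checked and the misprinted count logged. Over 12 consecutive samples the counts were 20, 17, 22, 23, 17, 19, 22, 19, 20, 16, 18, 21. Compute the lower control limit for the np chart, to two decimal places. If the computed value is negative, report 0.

p̄ = Σdᵢ / (k·n) = 234 / (12 × 120) = 0.16250
LCL = np̄ − 3·√(np̄(1−p̄)) = 19.5000 − 3 × 4.0412 = 7.3764

7.38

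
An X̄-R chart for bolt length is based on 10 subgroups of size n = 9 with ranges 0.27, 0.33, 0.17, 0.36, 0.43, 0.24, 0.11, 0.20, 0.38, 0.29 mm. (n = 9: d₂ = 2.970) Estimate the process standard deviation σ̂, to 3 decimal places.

R̄ = (0.27 + 0.33 + 0.17 + 0.36 + 0.43 + 0.24 + 0.11 + 0.20 + 0.38 + 0.29) / 10 = 0.2780
σ̂ = R̄ / d₂ = 0.2780 / 2.970 = 0.0936

0.094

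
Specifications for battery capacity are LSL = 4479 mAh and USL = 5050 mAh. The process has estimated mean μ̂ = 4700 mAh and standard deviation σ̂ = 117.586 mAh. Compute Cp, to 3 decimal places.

Cp = (USL − LSL) / (6σ̂) = (5050 − 4479) / (6 × 117.586) = 571.0000 / 705.5160 = 0.8093

0.809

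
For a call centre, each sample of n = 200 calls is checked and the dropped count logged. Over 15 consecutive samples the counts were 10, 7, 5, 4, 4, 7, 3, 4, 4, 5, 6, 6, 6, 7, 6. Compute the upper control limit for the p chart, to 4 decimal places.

p̄ = Σdᵢ / (k·n) = 84 / (15 × 200) = 0.02800
UCL = p̄ + 3·√(p̄(1−p̄)/n) = 0.02800 + 3 × √(0.02800×0.97200/200) = 0.02800 + 3 × 0.01167 = 0.06300

0.0630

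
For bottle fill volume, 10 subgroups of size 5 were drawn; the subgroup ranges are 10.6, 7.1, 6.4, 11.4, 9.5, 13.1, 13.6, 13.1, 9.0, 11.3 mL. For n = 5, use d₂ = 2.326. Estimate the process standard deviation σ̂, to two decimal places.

R̄ = (10.6 + 7.1 + 6.4 + 11.4 + 9.5 + 13.1 + 13.6 + 13.1 + 9.0 + 11.3) / 10 = 10.5100
σ̂ = R̄ / d₂ = 10.5100 / 2.326 = 4.5185

4.52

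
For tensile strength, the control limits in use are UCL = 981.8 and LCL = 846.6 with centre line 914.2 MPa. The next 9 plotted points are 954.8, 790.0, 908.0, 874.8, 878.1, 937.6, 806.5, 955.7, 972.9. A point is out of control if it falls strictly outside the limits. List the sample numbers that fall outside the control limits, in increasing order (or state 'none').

Compare each point to [846.6, 981.8]: sample 2 = 790.0 < LCL; sample 7 = 806.5 < LCL.

2, 7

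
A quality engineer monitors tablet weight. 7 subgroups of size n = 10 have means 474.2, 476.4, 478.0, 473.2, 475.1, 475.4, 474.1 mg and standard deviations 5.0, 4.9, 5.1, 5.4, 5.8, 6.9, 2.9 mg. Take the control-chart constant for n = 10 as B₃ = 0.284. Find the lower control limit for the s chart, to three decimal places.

s̄ = (5.0 + 4.9 + 5.1 + 5.4 + 5.8 + 6.9 + 2.9) / 7 = 5.1429
LCL_s = B₃·s̄ = 0.284 × 5.1429 = 1.4606

1.461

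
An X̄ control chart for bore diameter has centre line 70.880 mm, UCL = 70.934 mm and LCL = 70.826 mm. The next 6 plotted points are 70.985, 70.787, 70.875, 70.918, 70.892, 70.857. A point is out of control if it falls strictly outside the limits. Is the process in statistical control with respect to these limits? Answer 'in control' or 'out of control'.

out of control

Compare each point to [70.826, 70.934]: sample 1 = 70.985 > UCL; sample 2 = 70.787 < LCL.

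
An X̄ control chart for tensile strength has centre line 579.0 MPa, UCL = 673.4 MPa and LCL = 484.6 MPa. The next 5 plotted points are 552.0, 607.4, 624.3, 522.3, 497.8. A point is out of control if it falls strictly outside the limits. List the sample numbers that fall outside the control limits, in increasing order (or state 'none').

none

All 5 points lie within [484.6, 673.4].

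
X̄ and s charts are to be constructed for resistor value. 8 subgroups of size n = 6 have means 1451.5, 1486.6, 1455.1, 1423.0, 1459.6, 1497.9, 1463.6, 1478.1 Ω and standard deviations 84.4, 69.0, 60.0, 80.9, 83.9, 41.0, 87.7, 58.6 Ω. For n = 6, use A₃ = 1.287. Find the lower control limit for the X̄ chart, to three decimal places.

1373.450

X̄̄ = (1451.5 + 1486.6 + 1455.1 + 1423.0 + 1459.6 + 1497.9 + 1463.6 + 1478.1) / 8 = 1464.4250
s̄ = (84.4 + 69.0 + 60.0 + 80.9 + 83.9 + 41.0 + 87.7 + 58.6) / 8 = 70.6875
LCL = X̄̄ − A₃·s̄ = 1464.4250 − 1.287 × 70.6875 = 1373.4502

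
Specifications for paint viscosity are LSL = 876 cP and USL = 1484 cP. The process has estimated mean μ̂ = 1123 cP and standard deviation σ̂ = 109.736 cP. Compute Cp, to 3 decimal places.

Cp = (USL − LSL) / (6σ̂) = (1484 − 876) / (6 × 109.736) = 608.0000 / 658.4160 = 0.9234

0.923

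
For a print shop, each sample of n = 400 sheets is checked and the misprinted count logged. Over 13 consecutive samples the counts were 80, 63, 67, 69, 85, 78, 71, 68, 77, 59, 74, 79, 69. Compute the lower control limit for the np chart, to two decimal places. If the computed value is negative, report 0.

p̄ = Σdᵢ / (k·n) = 939 / (13 × 400) = 0.18058
LCL = np̄ − 3·√(np̄(1−p̄)) = 72.2308 − 3 × 7.6933 = 49.1507

49.15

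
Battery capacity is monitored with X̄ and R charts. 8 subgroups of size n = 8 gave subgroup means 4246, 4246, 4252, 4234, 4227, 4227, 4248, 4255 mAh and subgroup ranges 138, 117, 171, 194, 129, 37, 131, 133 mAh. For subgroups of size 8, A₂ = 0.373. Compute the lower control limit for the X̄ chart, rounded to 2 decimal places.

X̄̄ = (4246 + 4246 + 4252 + 4234 + 4227 + 4227 + 4248 + 4255) / 8 = 33935.0000 / 8 = 4241.8750
R̄ = (138 + 117 + 171 + 194 + 129 + 37 + 131 + 133) / 8 = 1050.0000 / 8 = 131.2500
LCL = X̄̄ − A₂·R̄ = 4241.8750 − 0.373 × 131.2500 = 4192.9187

4192.92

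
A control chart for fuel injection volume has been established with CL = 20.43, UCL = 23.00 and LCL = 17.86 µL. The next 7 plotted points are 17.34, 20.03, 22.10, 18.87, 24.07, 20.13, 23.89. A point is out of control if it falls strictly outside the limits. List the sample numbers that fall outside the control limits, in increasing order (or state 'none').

1, 5, 7

Compare each point to [17.86, 23.00]: sample 1 = 17.34 < LCL; sample 5 = 24.07 > UCL; sample 7 = 23.89 > UCL.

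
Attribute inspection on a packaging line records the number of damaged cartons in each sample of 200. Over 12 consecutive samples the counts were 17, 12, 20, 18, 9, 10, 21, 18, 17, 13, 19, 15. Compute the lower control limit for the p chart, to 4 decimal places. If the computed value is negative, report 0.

0.0216

p̄ = Σdᵢ / (k·n) = 189 / (12 × 200) = 0.07875
LCL = p̄ − 3·√(p̄(1−p̄)/n) = 0.07875 − 3 × 0.01905 = 0.02161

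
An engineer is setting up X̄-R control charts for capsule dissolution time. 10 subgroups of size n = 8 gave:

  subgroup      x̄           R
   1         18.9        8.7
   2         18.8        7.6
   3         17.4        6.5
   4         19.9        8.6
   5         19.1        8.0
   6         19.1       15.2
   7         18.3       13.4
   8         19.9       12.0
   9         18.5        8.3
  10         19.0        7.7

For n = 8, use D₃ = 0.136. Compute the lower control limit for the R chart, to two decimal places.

R̄ = (8.7 + 7.6 + 6.5 + 8.6 + 8.0 + 15.2 + 13.4 + 12.0 + 8.3 + 7.7) / 10 = 96.0000 / 10 = 9.6000
LCL_R = D₃·R̄ = 0.136 × 9.6000 = 1.3056

1.31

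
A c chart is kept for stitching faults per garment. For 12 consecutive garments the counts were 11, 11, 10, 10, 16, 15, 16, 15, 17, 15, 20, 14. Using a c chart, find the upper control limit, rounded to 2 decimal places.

c̄ = (11 + 11 + 10 + 10 + 16 + 15 + 16 + 15 + 17 + 15 + 20 + 14) / 12 = 170 / 12 = 14.1667
UCL = c̄ + 3√c̄ = 14.1667 + 3 × √14.1667 = 14.1667 + 3 × 3.7639 = 25.4583

25.46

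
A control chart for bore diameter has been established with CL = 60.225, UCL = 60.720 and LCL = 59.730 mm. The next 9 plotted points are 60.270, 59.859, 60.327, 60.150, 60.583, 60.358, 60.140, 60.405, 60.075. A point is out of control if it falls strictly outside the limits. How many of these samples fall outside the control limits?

0

All 9 points lie within [59.730, 60.720].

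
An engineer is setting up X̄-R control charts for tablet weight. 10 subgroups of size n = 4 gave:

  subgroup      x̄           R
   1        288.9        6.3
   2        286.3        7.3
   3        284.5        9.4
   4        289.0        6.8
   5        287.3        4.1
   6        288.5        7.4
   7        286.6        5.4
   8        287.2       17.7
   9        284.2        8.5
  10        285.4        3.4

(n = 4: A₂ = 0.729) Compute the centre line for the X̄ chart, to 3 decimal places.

286.790

X̄̄ = (288.9 + 286.3 + 284.5 + 289.0 + 287.3 + 288.5 + 286.6 + 287.2 + 284.2 + 285.4) / 10 = 2867.9000 / 10 = 286.7900
CL = X̄̄ = 286.7900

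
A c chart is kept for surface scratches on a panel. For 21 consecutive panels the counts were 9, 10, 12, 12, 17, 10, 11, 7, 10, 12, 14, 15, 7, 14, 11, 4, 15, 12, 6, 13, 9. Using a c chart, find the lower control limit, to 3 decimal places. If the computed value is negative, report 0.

1.024

c̄ = (9 + 10 + 12 + 12 + 17 + 10 + 11 + 7 + 10 + 12 + 14 + 15 + 7 + 14 + 11 + 4 + 15 + 12 + 6 + 13 + 9) / 21 = 230 / 21 = 10.9524
LCL = c̄ − 3√c̄ = 10.9524 − 3 × 3.3094 = 1.0241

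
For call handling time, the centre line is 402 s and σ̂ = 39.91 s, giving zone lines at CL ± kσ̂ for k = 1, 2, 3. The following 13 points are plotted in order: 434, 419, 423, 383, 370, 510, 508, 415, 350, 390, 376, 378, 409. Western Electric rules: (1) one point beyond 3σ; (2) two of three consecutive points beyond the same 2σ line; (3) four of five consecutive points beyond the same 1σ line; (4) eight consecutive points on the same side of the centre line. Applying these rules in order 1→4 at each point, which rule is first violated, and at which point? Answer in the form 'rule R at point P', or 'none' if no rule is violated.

Zone of each point (C = within 1σ̂, B = 1σ̂–2σ̂, A = 2σ̂–3σ̂, * = beyond 3σ̂; sign = side of CL): 1:+C, 2:+C, 3:+C, 4:-C, 5:-C, 6:+A, 7:+A, 8:+C, 9:-B, 10:-C, 11:-C, 12:-C, 13:+C
Rule 2 (two of three consecutive points beyond the same 2σ limit) is satisfied at point 7.

rule 2 at point 7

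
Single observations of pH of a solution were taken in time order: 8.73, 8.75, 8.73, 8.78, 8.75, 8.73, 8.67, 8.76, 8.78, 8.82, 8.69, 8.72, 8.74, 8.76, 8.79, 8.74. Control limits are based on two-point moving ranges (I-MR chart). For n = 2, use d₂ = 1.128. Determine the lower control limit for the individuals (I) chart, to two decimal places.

8.63

X̄ = (8.73 + 8.75 + 8.73 + 8.78 + 8.75 + 8.73 + 8.67 + 8.76 + 8.78 + 8.82 + 8.69 + 8.72 + 8.74 + 8.76 + 8.79 + 8.74) / 16 = 8.7462
Moving ranges: 0.02, 0.02, 0.05, 0.03, 0.02, 0.06, 0.09, 0.02, 0.04, 0.13, 0.03, 0.02, 0.02, 0.03, 0.05; M̄R̄ = 0.6300 / 15 = 0.0420
LCL = X̄ − 3·M̄R̄/d₂ = 8.7462 − 3 × 0.0420 / 1.128 = 8.6345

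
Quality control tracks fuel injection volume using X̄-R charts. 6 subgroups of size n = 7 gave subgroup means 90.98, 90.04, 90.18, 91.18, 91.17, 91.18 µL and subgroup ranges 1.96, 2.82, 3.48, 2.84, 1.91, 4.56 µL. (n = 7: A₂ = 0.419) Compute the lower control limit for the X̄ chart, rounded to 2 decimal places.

89.56

X̄̄ = (90.98 + 90.04 + 90.18 + 91.18 + 91.17 + 91.18) / 6 = 544.7300 / 6 = 90.7883
R̄ = (1.96 + 2.82 + 3.48 + 2.84 + 1.91 + 4.56) / 6 = 17.5700 / 6 = 2.9283
LCL = X̄̄ − A₂·R̄ = 90.7883 − 0.419 × 2.9283 = 89.5614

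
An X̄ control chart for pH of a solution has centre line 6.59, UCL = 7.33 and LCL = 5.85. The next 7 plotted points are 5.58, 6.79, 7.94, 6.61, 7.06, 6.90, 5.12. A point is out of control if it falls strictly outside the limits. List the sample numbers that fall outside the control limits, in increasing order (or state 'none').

Compare each point to [5.85, 7.33]: sample 1 = 5.58 < LCL; sample 3 = 7.94 > UCL; sample 7 = 5.12 < LCL.

1, 3, 7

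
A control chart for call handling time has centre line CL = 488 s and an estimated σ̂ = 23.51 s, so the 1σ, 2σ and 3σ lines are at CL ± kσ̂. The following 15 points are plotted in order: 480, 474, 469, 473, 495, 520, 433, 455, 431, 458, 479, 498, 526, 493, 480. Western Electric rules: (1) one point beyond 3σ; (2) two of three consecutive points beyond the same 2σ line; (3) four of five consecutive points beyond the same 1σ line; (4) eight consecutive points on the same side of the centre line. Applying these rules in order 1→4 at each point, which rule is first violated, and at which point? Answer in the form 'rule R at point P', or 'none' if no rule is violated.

rule 2 at point 9

Zone of each point (C = within 1σ̂, B = 1σ̂–2σ̂, A = 2σ̂–3σ̂, * = beyond 3σ̂; sign = side of CL): 1:-C, 2:-C, 3:-C, 4:-C, 5:+C, 6:+B, 7:-A, 8:-B, 9:-A, 10:-B, 11:-C, 12:+C, 13:+B, 14:+C, 15:-C
Rule 2 (two of three consecutive points beyond the same 2σ limit) is satisfied at point 9.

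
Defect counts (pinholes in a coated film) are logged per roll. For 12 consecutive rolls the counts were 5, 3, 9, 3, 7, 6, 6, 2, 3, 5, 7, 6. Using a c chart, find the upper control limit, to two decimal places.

11.99

c̄ = (5 + 3 + 9 + 3 + 7 + 6 + 6 + 2 + 3 + 5 + 7 + 6) / 12 = 62 / 12 = 5.1667
UCL = c̄ + 3√c̄ = 5.1667 + 3 × √5.1667 = 5.1667 + 3 × 2.2730 = 11.9858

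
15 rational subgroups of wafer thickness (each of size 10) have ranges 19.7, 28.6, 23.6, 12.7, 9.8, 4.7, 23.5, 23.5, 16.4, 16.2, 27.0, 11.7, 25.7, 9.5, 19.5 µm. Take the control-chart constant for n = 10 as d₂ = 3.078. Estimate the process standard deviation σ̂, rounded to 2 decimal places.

5.89

R̄ = (19.7 + 28.6 + 23.6 + 12.7 + 9.8 + 4.7 + 23.5 + 23.5 + 16.4 + 16.2 + 27.0 + 11.7 + 25.7 + 9.5 + 19.5) / 15 = 18.1400
σ̂ = R̄ / d₂ = 18.1400 / 3.078 = 5.8934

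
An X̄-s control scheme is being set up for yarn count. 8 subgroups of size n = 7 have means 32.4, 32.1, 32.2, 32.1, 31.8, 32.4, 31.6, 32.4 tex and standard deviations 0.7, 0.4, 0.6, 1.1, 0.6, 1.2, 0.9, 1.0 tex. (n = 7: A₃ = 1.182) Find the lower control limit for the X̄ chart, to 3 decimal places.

31.165

X̄̄ = (32.4 + 32.1 + 32.2 + 32.1 + 31.8 + 32.4 + 31.6 + 32.4) / 8 = 32.1250
s̄ = (0.7 + 0.4 + 0.6 + 1.1 + 0.6 + 1.2 + 0.9 + 1.0) / 8 = 0.8125
LCL = X̄̄ − A₃·s̄ = 32.1250 − 1.182 × 0.8125 = 31.1646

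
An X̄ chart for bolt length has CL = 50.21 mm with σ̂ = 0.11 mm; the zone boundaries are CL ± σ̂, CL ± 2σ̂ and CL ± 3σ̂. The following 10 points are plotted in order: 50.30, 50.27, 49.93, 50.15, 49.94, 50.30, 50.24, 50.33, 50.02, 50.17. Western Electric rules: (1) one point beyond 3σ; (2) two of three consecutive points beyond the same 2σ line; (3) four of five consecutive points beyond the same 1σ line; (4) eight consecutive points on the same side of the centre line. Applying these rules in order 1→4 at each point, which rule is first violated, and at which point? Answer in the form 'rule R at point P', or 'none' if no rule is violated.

rule 2 at point 5

Zone of each point (C = within 1σ̂, B = 1σ̂–2σ̂, A = 2σ̂–3σ̂, * = beyond 3σ̂; sign = side of CL): 1:+C, 2:+C, 3:-A, 4:-C, 5:-A, 6:+C, 7:+C, 8:+B, 9:-B, 10:-C
Rule 2 (two of three consecutive points beyond the same 2σ limit) is satisfied at point 5.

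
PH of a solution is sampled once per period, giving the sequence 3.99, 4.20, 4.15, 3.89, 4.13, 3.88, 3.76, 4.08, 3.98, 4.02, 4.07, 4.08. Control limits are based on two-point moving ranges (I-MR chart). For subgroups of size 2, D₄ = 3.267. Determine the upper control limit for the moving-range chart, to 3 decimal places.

0.490

Moving ranges: 0.21, 0.05, 0.26, 0.24, 0.25, 0.12, 0.32, 0.10, 0.04, 0.05, 0.01; M̄R̄ = 1.6500 / 11 = 0.1500
UCL_MR = D₄·M̄R̄ = 3.267 × 0.1500 = 0.4900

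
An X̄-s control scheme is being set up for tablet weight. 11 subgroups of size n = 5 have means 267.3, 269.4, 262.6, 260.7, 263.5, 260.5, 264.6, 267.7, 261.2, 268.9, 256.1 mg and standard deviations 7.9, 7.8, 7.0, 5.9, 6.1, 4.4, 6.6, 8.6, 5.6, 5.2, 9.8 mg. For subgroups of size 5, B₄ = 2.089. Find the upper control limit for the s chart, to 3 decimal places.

s̄ = (7.9 + 7.8 + 7.0 + 5.9 + 6.1 + 4.4 + 6.6 + 8.6 + 5.6 + 5.2 + 9.8) / 11 = 6.8091
UCL_s = B₄·s̄ = 2.089 × 6.8091 = 14.2242

14.224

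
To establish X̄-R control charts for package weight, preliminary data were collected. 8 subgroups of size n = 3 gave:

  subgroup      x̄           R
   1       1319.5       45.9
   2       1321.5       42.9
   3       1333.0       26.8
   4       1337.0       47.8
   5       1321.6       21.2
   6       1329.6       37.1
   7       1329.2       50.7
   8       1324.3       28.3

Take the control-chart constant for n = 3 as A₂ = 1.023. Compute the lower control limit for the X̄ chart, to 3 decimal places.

X̄̄ = (1319.5 + 1321.5 + 1333.0 + 1337.0 + 1321.6 + 1329.6 + 1329.2 + 1324.3) / 8 = 10615.7000 / 8 = 1326.9625
R̄ = (45.9 + 42.9 + 26.8 + 47.8 + 21.2 + 37.1 + 50.7 + 28.3) / 8 = 300.7000 / 8 = 37.5875
LCL = X̄̄ − A₂·R̄ = 1326.9625 − 1.023 × 37.5875 = 1288.5105

1288.510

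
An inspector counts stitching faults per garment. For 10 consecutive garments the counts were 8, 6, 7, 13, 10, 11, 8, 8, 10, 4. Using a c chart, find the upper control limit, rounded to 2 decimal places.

c̄ = (8 + 6 + 7 + 13 + 10 + 11 + 8 + 8 + 10 + 4) / 10 = 85 / 10 = 8.5000
UCL = c̄ + 3√c̄ = 8.5000 + 3 × √8.5000 = 8.5000 + 3 × 2.9155 = 17.2464

17.25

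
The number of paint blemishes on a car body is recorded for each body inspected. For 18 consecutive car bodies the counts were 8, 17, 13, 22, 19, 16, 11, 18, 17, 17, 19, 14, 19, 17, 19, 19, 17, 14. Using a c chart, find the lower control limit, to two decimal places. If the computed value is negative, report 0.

c̄ = (8 + 17 + 13 + 22 + 19 + 16 + 11 + 18 + 17 + 17 + 19 + 14 + 19 + 17 + 19 + 19 + 17 + 14) / 18 = 296 / 18 = 16.4444
LCL = c̄ − 3√c̄ = 16.4444 − 3 × 4.0552 = 4.2789

4.28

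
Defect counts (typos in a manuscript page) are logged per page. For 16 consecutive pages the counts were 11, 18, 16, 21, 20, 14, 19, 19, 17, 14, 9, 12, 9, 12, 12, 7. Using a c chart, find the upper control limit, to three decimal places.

25.749

c̄ = (11 + 18 + 16 + 21 + 20 + 14 + 19 + 19 + 17 + 14 + 9 + 12 + 9 + 12 + 12 + 7) / 16 = 230 / 16 = 14.3750
UCL = c̄ + 3√c̄ = 14.3750 + 3 × √14.3750 = 14.3750 + 3 × 3.7914 = 25.7493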